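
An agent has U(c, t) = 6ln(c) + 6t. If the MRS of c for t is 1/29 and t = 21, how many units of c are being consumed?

c = 29

MU_c = 6/c, MU_t = 6.
MRS = 6/c ÷ 6.
MRS depends only on c: 1/c = 1/29 ⇒ c = 1/(1/29) = 29.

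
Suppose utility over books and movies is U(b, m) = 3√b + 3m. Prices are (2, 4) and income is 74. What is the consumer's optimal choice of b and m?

MU_b = 3/(2√b), MU_m = 3.
MRS = 3/(2√b) ÷ 3.
Tangency: set MRS = p_b/p_m = 2/4 = 0.5.
MRS depends only on b: 0.5/√b = 0.5 ⇒ √b = 0.5/0.5 = 1 ⇒ b* = 1.
From the budget, 4·m = 74 − 2·1 = 72, so m* = 18.

b* = 1, m* = 18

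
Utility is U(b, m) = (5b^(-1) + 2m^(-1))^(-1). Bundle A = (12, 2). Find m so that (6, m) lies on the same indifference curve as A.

m = 24/7

U depends on (b, m) only through S = 5b^(-1) + 2m^(-1), so equal utility means equal S. At (12, 2): S = 17/12.
With b = 6: 5·6^(-1) = 5/6, so 2m^(-1) = 17/12 − 5/6 = 7/12, i.e. m^(-1) = 7/24.
Hence m = 1/(7/24) = 24/7.
Check: U(6, 24/7) = 0.7059.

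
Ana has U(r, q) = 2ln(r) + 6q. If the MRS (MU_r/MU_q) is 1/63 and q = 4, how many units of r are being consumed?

r = 21

MU_r = 2/r, MU_q = 6.
MRS = 2/r ÷ 6.
MRS depends only on r: (1/3)/r = 1/63 ⇒ r = (1/3)/(1/63) = 21.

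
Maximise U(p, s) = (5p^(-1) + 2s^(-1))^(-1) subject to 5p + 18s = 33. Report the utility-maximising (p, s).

For CES with ρ = -1, MRS = (5/2)·(s/p)^2.
Tangency: set MRS = p_p/p_s = 5/18.
So (s/p)^2 = 1/9; taking the square root, s/p = 1/3, i.e. s = (1/3)·p.
Substitute into the budget 5·p + 18·s = 33: 11·p = 33, so p* = 3 and s* = (1/3)·3 = 1.

p* = 3, s* = 1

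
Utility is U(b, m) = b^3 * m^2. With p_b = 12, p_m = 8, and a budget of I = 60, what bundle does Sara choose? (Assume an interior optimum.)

b* = 3, m* = 3

MU_b = 3·b^2·m^2 and MU_m = 2·b^3·m.
MRS = MU_b/MU_m = (3/2)·m/b.
Tangency: set MRS = p_b/p_m = 12/8 = 1.5.
So (3/2)·m/b = 1.5, i.e. m = b.
Substitute into the budget 12·b + 8·m = 60: 20·b = 60, so b* = 3.
Then m* = 3.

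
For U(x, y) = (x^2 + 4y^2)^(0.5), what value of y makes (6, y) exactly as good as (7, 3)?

U depends on (x, y) only through S = x^2 + 4y^2, so equal utility means equal S. At (7, 3): S = 85.
With x = 6: 6^2 = 36, so 4y^2 = 85 − 36 = 49, i.e. y^2 = 12.25.
Hence y = √12.25 = 3.5.
Check: U(6, 3.5) = 9.2195.

y = 3.5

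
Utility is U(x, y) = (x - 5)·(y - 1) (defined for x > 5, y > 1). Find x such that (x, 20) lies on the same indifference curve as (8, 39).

x = 11

U(8, 39) = 114.
Set U(x, 20) = 114 and solve.
With y = 20: (20 − 1) = 19, so (x − 5) = 114/19 = 6.
So x = 5 + 6 = 11.
Check: U(11, 20) = 114.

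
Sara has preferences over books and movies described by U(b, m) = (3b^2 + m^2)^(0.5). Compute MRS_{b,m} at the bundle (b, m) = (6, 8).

For CES with ρ = 2, MRS = (3/1)·(m/b)^(-1).
At (6, 8): MRS = 2.25.
That is, one extra unit of b is worth 2.25 units of m at the margin.

MRS = 2.25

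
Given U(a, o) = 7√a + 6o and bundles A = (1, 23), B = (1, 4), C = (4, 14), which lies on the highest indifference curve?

Evaluate utility at each bundle:
U(A) = 145.000.
U(B) = 31.000.
U(C) = 98.000.
Highest utility is A, so A ≻ C ≻ B.

Bundle A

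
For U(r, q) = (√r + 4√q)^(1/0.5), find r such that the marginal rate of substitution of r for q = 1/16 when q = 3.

For CES with ρ = 0.5, MRS = (1/4)·√(q/r).
Setting (1/4)·√(3/r) = 1/16 gives √(3/r) = 0.25, so 3/r = 1/16 and r = 48.

r = 48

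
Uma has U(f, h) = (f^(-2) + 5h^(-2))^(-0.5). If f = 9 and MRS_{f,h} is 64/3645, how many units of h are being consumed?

h = 4

For CES with ρ = -2, MRS = (1/5)·(h/f)^3.
Setting (1/5)·(h/9)^3 = 64/3645 gives (h/9)^3 = 64/729, so h/9 = 4/9 and h = 4.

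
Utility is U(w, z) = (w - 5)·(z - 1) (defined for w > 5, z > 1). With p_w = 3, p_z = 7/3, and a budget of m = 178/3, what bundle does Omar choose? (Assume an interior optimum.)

MU_w = (z−1), MU_z = (w−5).
MRS = (z−1)/(w−5).
Tangency: set MRS = p_w/p_z = 3/(7/3) = 9/7.
So (z − 1)/(w − 5) = 9/7, i.e. (z − 1) = (9/7)·(w − 5).
Rewrite the budget in excess-of-subsistence terms: 3·(w − 5) + (7/3)·(z − 1) = 178/3 − 3·5 − (7/3)·1 = 42.
Substituting, 6·(w − 5) = 42, so w − 5 = 7 and w* = 12.
Then z − 1 = (9/7)·7 = 9, so z* = 10.

w* = 12, z* = 10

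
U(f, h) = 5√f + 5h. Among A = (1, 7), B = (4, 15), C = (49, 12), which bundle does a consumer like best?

Bundle C

Evaluate utility at each bundle:
U(A) = 40.000.
U(B) = 85.000.
U(C) = 95.000.
Highest utility is C, so C ≻ B ≻ A.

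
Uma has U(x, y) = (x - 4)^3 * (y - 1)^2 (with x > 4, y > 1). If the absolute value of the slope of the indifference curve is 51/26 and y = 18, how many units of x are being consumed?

x = 17

MU_x = 3·(x−4)^2·(y−1)^2, MU_y = 2·(x−4)^3·(y−1).
MRS = (3/2)·(y−1)/(x−4).
Substitute y = 18: MRS = 25.5/(x − 4). Setting this equal to 51/26 gives x − 4 = 25.5/(51/26) = 13, so x = 17.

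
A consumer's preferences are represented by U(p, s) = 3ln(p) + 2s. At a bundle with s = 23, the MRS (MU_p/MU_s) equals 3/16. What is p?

MU_p = 3/p, MU_s = 2.
MRS = 3/p ÷ 2.
MRS depends only on p: 1.5/p = 3/16 ⇒ p = 1.5/(3/16) = 8.

p = 8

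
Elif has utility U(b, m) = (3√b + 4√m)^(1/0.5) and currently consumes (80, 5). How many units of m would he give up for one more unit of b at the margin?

MRS = 3/16

For CES with ρ = 0.5, MRS = (3/4)·√(m/b).
At (80, 5): MRS = 3/16.
That is, one extra unit of b is worth 3/16 units of m at the margin.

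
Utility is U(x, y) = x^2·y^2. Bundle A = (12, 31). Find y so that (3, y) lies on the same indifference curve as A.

U(12, 31) = 138384.
Set U(3, y) = 138384 and solve.
With x = 3: 3^2 = 9, so y^2 = 138384/9 = 15376; taking the square root, y = 124.
Check: U(3, 124) = 138384.

y = 124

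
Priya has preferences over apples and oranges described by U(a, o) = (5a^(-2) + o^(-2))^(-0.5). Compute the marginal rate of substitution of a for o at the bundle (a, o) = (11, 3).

MRS = 135/1331

For CES with ρ = -2, MRS = (5/1)·(o/a)^3.
At (11, 3): MRS = 135/1331.
The indifference curve has slope −135/1331 at this bundle.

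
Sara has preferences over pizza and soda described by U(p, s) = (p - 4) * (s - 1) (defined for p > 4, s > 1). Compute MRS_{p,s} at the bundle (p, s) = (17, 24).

MRS = 23/13

MU_p = (s−1), MU_s = (p−4).
MRS = (s−1)/(p−4).
At (17, 24): MRS = 23/13.
That is, one extra unit of p is worth 23/13 units of s at the margin.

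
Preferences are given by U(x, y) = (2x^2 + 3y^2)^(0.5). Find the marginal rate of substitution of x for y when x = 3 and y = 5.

MRS = 0.4

For CES with ρ = 2, MRS = (2/3)·(y/x)^(-1).
At (3, 5): MRS = 0.4.
So at (3, 5) the consumer would give up 0.4 units of y for one more unit of x.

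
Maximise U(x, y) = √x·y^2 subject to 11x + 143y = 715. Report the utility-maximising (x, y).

x* = 13, y* = 4

MU_x = 0.5·x^(-0.5)·y^2 and MU_y = 2·√x·y.
MRS = MU_x/MU_y = (0.25)·y/x.
Tangency: set MRS = p_x/p_y = 11/143 = 1/13.
So (0.25)·y/x = 1/13, i.e. y = (4/13)·x.
Substitute into the budget 11·x + 143·y = 715: 55·x = 715, so x* = 13.
Then y* = (4/13)·13 = 4.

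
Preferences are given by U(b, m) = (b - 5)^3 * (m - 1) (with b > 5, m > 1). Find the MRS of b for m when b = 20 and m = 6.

MRS = 1

MU_b = 3·(b−5)^2·(m−1), MU_m = (b−5)^3.
MRS = (3/1)·(m−1)/(b−5).
At (20, 6): MRS = 1.
The indifference curve has slope −1 at this bundle.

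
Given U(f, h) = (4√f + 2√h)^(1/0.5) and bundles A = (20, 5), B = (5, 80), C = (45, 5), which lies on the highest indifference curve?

Bundle C

Evaluate utility at each bundle:
U(A) = 500.000.
U(B) = 720.000.
U(C) = 980.000.
Highest utility is C, so C ≻ B ≻ A.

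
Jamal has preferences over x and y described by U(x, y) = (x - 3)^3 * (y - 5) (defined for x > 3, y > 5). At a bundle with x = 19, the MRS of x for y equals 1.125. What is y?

y = 11

MU_x = 3·(x−3)^2·(y−5), MU_y = (x−3)^3.
MRS = (3/1)·(y−5)/(x−3).
Substitute x = 19: MRS = (y − 5)/(16/3). Setting this equal to 1.125 gives y − 5 = 1.125·(16/3) = 6, so y = 11.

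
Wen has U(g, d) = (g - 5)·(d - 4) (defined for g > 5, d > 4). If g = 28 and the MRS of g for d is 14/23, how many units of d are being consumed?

d = 18

MU_g = (d−4), MU_d = (g−5).
MRS = (d−4)/(g−5).
Substitute g = 28: MRS = (d − 4)/23. Setting this equal to 14/23 gives d − 4 = (14/23)·23 = 14, so d = 18.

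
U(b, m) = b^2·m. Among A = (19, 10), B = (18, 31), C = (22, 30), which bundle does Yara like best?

Bundle C

Evaluate utility at each bundle:
U(A) = 3610.
U(B) = 10044.
U(C) = 14520.
Highest utility is C, so C ≻ B ≻ A.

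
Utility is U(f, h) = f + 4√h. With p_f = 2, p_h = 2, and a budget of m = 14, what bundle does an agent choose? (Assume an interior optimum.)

f* = 3, h* = 4

MU_f = 1, MU_h = 4/(2√h).
MRS = 1 ÷ (4/(2√h)).
Tangency: set MRS = p_f/p_h = 2/2 = 1.
MRS depends only on h: 0.5·√h = 1 ⇒ √h = 1/0.5 = 2 ⇒ h* = 4.
From the budget, 2·f = 14 − 2·4 = 6, so f* = 3.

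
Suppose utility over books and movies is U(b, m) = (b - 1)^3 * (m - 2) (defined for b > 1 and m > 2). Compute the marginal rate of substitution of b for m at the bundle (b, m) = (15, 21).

MU_b = 3·(b−1)^2·(m−2), MU_m = (b−1)^3.
MRS = (3/1)·(m−2)/(b−1).
At (15, 21): MRS = 57/14.
So at (15, 21) the consumer would give up 57/14 units of m for one more unit of b.

MRS = 57/14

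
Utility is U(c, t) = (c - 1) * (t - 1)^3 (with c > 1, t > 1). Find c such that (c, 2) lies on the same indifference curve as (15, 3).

U(15, 3) = 112.
Set U(c, 2) = 112 and solve.
With t = 2: (2 − 1)^3 = 1, so (c − 1) = 112/1 = 112.
So c = 1 + 112 = 113.
Check: U(113, 2) = 112.

c = 113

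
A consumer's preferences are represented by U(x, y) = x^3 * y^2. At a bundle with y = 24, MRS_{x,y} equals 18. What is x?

x = 2

MU_x = 3·x^2·y^2 and MU_y = 2·x^3·y.
MRS = MU_x/MU_y = (3/2)·y/x.
Substitute y = 24: MRS = 36/x. Setting 36/x = 18 gives x = 36/18 = 2.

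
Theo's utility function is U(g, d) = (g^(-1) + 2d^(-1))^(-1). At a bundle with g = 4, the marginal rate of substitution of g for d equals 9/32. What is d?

For CES with ρ = -1, MRS = (1/2)·(d/g)^2.
Setting (1/2)·(d/4)^2 = 9/32 gives (d/4)^2 = 9/16, so d/4 = 0.75 and d = 3.

d = 3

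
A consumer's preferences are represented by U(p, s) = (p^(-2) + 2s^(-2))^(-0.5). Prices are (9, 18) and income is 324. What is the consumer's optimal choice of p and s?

For CES with ρ = -2, MRS = (1/2)·(s/p)^3.
Tangency: set MRS = p_p/p_s = 9/18 = 0.5.
So (s/p)^3 = 1; taking the cube root, s/p = 1, i.e. s = p.
Substitute into the budget 9·p + 18·s = 324: 27·p = 324, so p* = 12 and s* = 12.

p* = 12, s* = 12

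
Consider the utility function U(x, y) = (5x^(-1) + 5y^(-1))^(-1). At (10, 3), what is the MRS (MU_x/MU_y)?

MRS = 9/100

For CES with ρ = -1, MRS = (y/x)^2.
At (10, 3): MRS = 9/100.
So at (10, 3) the consumer would give up 9/100 units of y for one more unit of x.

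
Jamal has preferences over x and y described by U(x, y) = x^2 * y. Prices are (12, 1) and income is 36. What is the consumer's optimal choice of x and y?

MU_x = 2·x·y and MU_y = x^2.
MRS = MU_x/MU_y = (2/1)·y/x.
Tangency: set MRS = p_x/p_y = 12/1 = 12.
So (2/1)·y/x = 12, i.e. y = 6·x.
Substitute into the budget 12·x + 1·y = 36: 18·x = 36, so x* = 2.
Then y* = 6·2 = 12.

x* = 2, y* = 12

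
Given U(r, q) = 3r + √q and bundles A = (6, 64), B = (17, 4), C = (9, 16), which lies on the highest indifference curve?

Evaluate utility at each bundle:
U(A) = 26.000.
U(B) = 53.000.
U(C) = 31.000.
Highest utility is B, so B ≻ C ≻ A.

Bundle B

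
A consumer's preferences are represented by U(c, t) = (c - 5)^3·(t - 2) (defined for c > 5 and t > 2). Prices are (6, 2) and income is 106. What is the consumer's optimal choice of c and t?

MU_c = 3·(c−5)^2·(t−2), MU_t = (c−5)^3.
MRS = (3/1)·(t−2)/(c−5).
Tangency: set MRS = p_c/p_t = 6/2 = 3.
So (3/1)·(t − 2)/(c − 5) = 3, i.e. (t − 2) = (c − 5).
Rewrite the budget in excess-of-subsistence terms: 6·(c − 5) + 2·(t − 2) = 106 − 6·5 − 2·2 = 72.
Substituting, 8·(c − 5) = 72, so c − 5 = 9 and c* = 14.
Then t − 2 = 9, so t* = 11.

c* = 14, t* = 11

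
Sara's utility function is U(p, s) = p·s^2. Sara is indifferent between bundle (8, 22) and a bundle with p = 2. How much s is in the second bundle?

U(8, 22) = 3872.
Set U(2, s) = 3872 and solve.
With p = 2: s^2 = 3872/2 = 1936; taking the square root, s = 44.
Check: U(2, 44) = 3872.

s = 44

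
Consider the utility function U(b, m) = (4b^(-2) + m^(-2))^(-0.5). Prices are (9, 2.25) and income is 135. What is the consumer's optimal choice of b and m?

For CES with ρ = -2, MRS = (4/1)·(m/b)^3.
Tangency: set MRS = p_b/p_m = 9/2.25 = 4.
So (m/b)^3 = 1; taking the cube root, m/b = 1, i.e. m = b.
Substitute into the budget 9·b + 2.25·m = 135: 11.25·b = 135, so b* = 12 and m* = 12.

b* = 12, m* = 12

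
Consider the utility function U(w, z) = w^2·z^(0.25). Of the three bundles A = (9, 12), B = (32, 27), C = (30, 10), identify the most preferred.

Bundle B

Evaluate utility at each bundle:
U(A) = 150.758.
U(B) = 2334.215.
U(C) = 1600.451.
Highest utility is B, so B ≻ C ≻ A.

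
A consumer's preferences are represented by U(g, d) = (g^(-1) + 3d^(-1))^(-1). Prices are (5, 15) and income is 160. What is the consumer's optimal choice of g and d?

g* = 8, d* = 8

For CES with ρ = -1, MRS = (1/3)·(d/g)^2.
Tangency: set MRS = p_g/p_d = 5/15 = 1/3.
So (d/g)^2 = 1; taking the square root, d/g = 1, i.e. d = g.
Substitute into the budget 5·g + 15·d = 160: 20·g = 160, so g* = 8 and d* = 8.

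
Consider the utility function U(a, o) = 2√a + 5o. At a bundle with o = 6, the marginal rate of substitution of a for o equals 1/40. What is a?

MU_a = 2/(2√a), MU_o = 5.
MRS = 2/(2√a) ÷ 5.
MRS depends only on a: 0.2/√a = 1/40 ⇒ √a = 0.2/(1/40) = 8 ⇒ a = 64.

a = 64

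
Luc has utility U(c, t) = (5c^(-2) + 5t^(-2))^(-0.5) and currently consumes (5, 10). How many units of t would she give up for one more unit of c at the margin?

MRS = 8

For CES with ρ = -2, MRS = (t/c)^3.
At (5, 10): MRS = 8.
The indifference curve has slope −8 at this bundle.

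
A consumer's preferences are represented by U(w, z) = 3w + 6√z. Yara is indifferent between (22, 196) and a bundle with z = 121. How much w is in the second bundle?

w = 28

U(22, 196) = 150.
Set U(w, 121) = 150 and solve.
With z = 121: √121 = 11, so 3w = 150 − 6·11 = 84 and w = 28.
Check: U(28, 121) = 150.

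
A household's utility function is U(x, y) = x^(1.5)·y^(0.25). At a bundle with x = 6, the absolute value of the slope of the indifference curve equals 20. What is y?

y = 20

MU_x = 1.5·√x·y^(0.25) and MU_y = 0.25·x^(1.5)·y^(-0.75).
MRS = MU_x/MU_y = (6)·y/x.
Substitute x = 6: MRS = y/1. Setting y/1 = 20 gives y = 20·1 = 20.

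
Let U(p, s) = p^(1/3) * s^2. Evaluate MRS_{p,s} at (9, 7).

MRS = 7/54

MU_p = 1/3·p^(-2/3)·s^2 and MU_s = 2·p^(1/3)·s.
MRS = MU_p/MU_s = (1/6)·s/p.
At (9, 7): MRS = 7/54.
The indifference curve has slope −7/54 at this bundle.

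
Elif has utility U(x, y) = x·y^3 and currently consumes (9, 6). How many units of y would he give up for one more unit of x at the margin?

MU_x = y^3 and MU_y = 3·x·y^2.
MRS = MU_x/MU_y = (1/3)·y/x.
At (9, 6): MRS = 2/9.
The indifference curve has slope −2/9 at this bundle.

MRS = 2/9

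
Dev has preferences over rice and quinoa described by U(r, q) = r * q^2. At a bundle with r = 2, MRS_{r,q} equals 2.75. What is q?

MU_r = q^2 and MU_q = 2·r·q.
MRS = MU_r/MU_q = (1/2)·q/r.
Substitute r = 2: MRS = q/4. Setting q/4 = 2.75 gives q = 2.75·4 = 11.

q = 11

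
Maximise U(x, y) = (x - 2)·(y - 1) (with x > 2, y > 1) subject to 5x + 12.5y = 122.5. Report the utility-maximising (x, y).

x* = 12, y* = 5

MU_x = (y−1), MU_y = (x−2).
MRS = (y−1)/(x−2).
Tangency: set MRS = p_x/p_y = 5/12.5 = 0.4.
So (y − 1)/(x − 2) = 0.4, i.e. (y − 1) = 0.4·(x − 2).
Rewrite the budget in excess-of-subsistence terms: 5·(x − 2) + 12.5·(y − 1) = 122.5 − 5·2 − 12.5·1 = 100.
Substituting, 10·(x − 2) = 100, so x − 2 = 10 and x* = 12.
Then y − 1 = 0.4·10 = 4, so y* = 5.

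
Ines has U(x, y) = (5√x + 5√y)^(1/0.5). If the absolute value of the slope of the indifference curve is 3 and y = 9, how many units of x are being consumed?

x = 1

For CES with ρ = 0.5, MRS = √(y/x).
Setting √(9/x) = 3 gives 9/x = 9 and x = 1.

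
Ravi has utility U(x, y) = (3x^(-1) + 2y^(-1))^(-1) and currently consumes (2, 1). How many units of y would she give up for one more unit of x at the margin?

For CES with ρ = -1, MRS = (3/2)·(y/x)^2.
At (2, 1): MRS = 0.375.
The indifference curve has slope −0.375 at this bundle.

MRS = 0.375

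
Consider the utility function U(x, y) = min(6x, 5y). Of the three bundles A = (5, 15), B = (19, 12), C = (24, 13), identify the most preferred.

Evaluate utility at each bundle:
U(A) = 30.
U(B) = 60.
U(C) = 65.
Highest utility is C, so C ≻ B ≻ A.

Bundle C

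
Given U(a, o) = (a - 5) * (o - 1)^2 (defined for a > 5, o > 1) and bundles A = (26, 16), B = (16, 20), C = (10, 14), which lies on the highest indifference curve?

Evaluate utility at each bundle:
U(A) = 4725.
U(B) = 3971.
U(C) = 845.
Highest utility is A, so A ≻ B ≻ C.

Bundle A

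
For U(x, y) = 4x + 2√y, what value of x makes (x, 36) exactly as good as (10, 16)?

U(10, 16) = 48.
Set U(x, 36) = 48 and solve.
With y = 36: √36 = 6, so 4x = 48 − 2·6 = 36 and x = 9.
Check: U(9, 36) = 48.

x = 9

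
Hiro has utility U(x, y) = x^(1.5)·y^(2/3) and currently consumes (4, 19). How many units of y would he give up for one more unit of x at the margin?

MU_x = 1.5·√x·y^(2/3) and MU_y = 2/3·x^(1.5)·y^(-1/3).
MRS = MU_x/MU_y = (2.25)·y/x.
At (4, 19): MRS = 171/16.
That is, one extra unit of x is worth 171/16 units of y at the margin.

MRS = 171/16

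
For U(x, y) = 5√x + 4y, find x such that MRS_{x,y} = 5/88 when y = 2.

x = 121

MU_x = 5/(2√x), MU_y = 4.
MRS = 5/(2√x) ÷ 4.
MRS depends only on x: 0.625/√x = 5/88 ⇒ √x = 0.625/(5/88) = 11 ⇒ x = 121.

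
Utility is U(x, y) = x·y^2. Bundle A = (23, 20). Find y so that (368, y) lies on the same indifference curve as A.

y = 5

U(23, 20) = 9200.
Set U(368, y) = 9200 and solve.
With x = 368: y^2 = 9200/368 = 25; taking the square root, y = 5.
Check: U(368, 5) = 9200.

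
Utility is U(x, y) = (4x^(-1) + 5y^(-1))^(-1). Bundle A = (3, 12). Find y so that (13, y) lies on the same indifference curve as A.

y = 52/15

U depends on (x, y) only through S = 4x^(-1) + 5y^(-1), so equal utility means equal S. At (3, 12): S = 1.75.
With x = 13: 4·13^(-1) = 4/13, so 5y^(-1) = 1.75 − 4/13 = 75/52, i.e. y^(-1) = 15/52.
Hence y = 1/(15/52) = 52/15.
Check: U(13, 52/15) = 0.5714.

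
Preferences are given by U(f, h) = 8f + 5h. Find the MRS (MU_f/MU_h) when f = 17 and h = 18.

MRS = 1.6

MU_f = 8, MU_h = 5, so MRS = 8/5 = 1.6 at every bundle.
At (17, 18): MRS = 1.6.
That is, one extra unit of f is worth 1.6 units of h at the margin.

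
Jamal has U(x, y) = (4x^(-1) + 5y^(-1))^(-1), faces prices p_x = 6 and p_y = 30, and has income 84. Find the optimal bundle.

x* = 4, y* = 2

For CES with ρ = -1, MRS = (4/5)·(y/x)^2.
Tangency: set MRS = p_x/p_y = 6/30 = 0.2.
So (y/x)^2 = 0.25; taking the square root, y/x = 0.5, i.e. y = 0.5·x.
Substitute into the budget 6·x + 30·y = 84: 21·x = 84, so x* = 4 and y* = 0.5·4 = 2.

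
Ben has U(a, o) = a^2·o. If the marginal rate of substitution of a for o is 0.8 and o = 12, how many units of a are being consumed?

a = 30

MU_a = 2·a·o and MU_o = a^2.
MRS = MU_a/MU_o = (2/1)·o/a.
Substitute o = 12: MRS = 24/a. Setting 24/a = 0.8 gives a = 24/0.8 = 30.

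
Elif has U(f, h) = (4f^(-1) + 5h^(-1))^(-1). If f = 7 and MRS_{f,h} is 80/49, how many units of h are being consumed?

For CES with ρ = -1, MRS = (4/5)·(h/f)^2.
Setting (4/5)·(h/7)^2 = 80/49 gives (h/7)^2 = 100/49, so h/7 = 10/7 and h = 10.

h = 10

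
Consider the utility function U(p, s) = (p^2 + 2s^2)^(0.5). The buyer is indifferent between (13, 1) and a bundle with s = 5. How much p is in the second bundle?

p = 11

U depends on (p, s) only through S = p^2 + 2s^2, so equal utility means equal S. At (13, 1): S = 171.
With s = 5: 2·5^2 = 50, so p^2 = 171 − 50 = 121.
Hence p = √121 = 11.
Check: U(11, 5) = 13.0767.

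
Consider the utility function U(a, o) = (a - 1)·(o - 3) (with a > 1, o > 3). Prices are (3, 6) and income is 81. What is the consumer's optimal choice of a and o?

MU_a = (o−3), MU_o = (a−1).
MRS = (o−3)/(a−1).
Tangency: set MRS = p_a/p_o = 3/6 = 0.5.
So (o − 3)/(a − 1) = 0.5, i.e. (o − 3) = 0.5·(a − 1).
Rewrite the budget in excess-of-subsistence terms: 3·(a − 1) + 6·(o − 3) = 81 − 3·1 − 6·3 = 60.
Substituting, 6·(a − 1) = 60, so a − 1 = 10 and a* = 11.
Then o − 3 = 0.5·10 = 5, so o* = 8.

a* = 11, o* = 8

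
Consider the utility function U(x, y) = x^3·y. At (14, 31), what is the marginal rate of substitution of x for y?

MRS = 93/14

MU_x = 3·x^2·y and MU_y = x^3.
MRS = MU_x/MU_y = (3/1)·y/x.
At (14, 31): MRS = 93/14.
That is, one extra unit of x is worth 93/14 units of y at the margin.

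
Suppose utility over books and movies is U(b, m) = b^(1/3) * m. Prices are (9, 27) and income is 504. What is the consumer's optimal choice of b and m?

MU_b = 1/3·b^(-2/3)·m and MU_m = b^(1/3).
MRS = MU_b/MU_m = (1/3)·m/b.
Tangency: set MRS = p_b/p_m = 9/27 = 1/3.
So (1/3)·m/b = 1/3, i.e. m = b.
Substitute into the budget 9·b + 27·m = 504: 36·b = 504, so b* = 14.
Then m* = 14.

b* = 14, m* = 14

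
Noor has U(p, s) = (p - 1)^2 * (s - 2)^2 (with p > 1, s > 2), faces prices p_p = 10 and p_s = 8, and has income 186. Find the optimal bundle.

p* = 9, s* = 12

MU_p = 2·(p−1)·(s−2)^2, MU_s = 2·(p−1)^2·(s−2).
MRS = (s−2)/(p−1).
Tangency: set MRS = p_p/p_s = 10/8 = 1.25.
So (s − 2)/(p − 1) = 1.25, i.e. (s − 2) = 1.25·(p − 1).
Rewrite the budget in excess-of-subsistence terms: 10·(p − 1) + 8·(s − 2) = 186 − 10·1 − 8·2 = 160.
Substituting, 20·(p − 1) = 160, so p − 1 = 8 and p* = 9.
Then s − 2 = 1.25·8 = 10, so s* = 12.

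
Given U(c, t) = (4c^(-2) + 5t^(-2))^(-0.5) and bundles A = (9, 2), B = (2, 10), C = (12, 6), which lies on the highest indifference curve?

Bundle C

Evaluate utility at each bundle:
U(A) = 0.877.
U(B) = 0.976.
U(C) = 2.449.
Highest utility is C, so C ≻ B ≻ A.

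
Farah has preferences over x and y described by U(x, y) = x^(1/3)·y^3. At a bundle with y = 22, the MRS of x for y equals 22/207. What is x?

x = 23

MU_x = 1/3·x^(-2/3)·y^3 and MU_y = 3·x^(1/3)·y^2.
MRS = MU_x/MU_y = (1/9)·y/x.
Substitute y = 22: MRS = (22/9)/x. Setting (22/9)/x = 22/207 gives x = (22/9)/(22/207) = 23.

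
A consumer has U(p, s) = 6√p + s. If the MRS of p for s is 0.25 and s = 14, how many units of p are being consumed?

MU_p = 6/(2√p), MU_s = 1.
MRS = 6/(2√p) ÷ 1.
MRS depends only on p: 3/√p = 0.25 ⇒ √p = 3/0.25 = 12 ⇒ p = 144.

p = 144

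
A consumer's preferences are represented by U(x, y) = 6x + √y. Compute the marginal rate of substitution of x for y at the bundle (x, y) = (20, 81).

MRS = 108

MU_x = 6, MU_y = 1/(2√y).
MRS = 6 ÷ (1/(2√y)).
At (20, 81): MRS = 108.
So at (20, 81) the consumer would give up 108 units of y for one more unit of x.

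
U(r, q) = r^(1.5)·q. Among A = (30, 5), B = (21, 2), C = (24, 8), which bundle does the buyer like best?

Bundle C

Evaluate utility at each bundle:
U(A) = 821.584.
U(B) = 192.468.
U(C) = 940.604.
Highest utility is C, so C ≻ A ≻ B.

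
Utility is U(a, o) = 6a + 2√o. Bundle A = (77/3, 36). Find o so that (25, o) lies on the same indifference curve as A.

o = 64

U(77/3, 36) = 166.
Set U(25, o) = 166 and solve.
With a = 25: 2√o = 166 − 6·25 = 16, so √o = 8 and o = 64.
Check: U(25, 64) = 166.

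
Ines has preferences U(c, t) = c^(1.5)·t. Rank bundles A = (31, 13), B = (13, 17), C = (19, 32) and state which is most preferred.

Bundle C

Evaluate utility at each bundle:
U(A) = 2243.809.
U(B) = 796.827.
U(C) = 2650.211.
Highest utility is C, so C ≻ A ≻ B.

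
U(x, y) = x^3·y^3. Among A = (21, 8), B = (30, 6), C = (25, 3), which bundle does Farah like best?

Bundle B

Evaluate utility at each bundle:
U(A) = 4741632.
U(B) = 5832000.
U(C) = 421875.
Highest utility is B, so B ≻ A ≻ C.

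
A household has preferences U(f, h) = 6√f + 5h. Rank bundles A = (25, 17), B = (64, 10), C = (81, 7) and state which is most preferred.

Bundle A

Evaluate utility at each bundle:
U(A) = 115.000.
U(B) = 98.000.
U(C) = 89.000.
Highest utility is A, so A ≻ B ≻ C.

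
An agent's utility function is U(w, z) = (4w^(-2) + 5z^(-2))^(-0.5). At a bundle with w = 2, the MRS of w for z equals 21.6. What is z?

z = 6

For CES with ρ = -2, MRS = (4/5)·(z/w)^3.
Setting (4/5)·(z/2)^3 = 21.6 gives (z/2)^3 = 27, so z/2 = 3 and z = 6.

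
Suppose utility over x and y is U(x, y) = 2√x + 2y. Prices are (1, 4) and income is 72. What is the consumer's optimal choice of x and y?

x* = 4, y* = 17

MU_x = 2/(2√x), MU_y = 2.
MRS = 2/(2√x) ÷ 2.
Tangency: set MRS = p_x/p_y = 1/4 = 0.25.
MRS depends only on x: 0.5/√x = 0.25 ⇒ √x = 0.5/0.25 = 2 ⇒ x* = 4.
From the budget, 4·y = 72 − 1·4 = 68, so y* = 17.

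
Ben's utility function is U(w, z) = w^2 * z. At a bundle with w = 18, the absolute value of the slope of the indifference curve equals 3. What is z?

MU_w = 2·w·z and MU_z = w^2.
MRS = MU_w/MU_z = (2/1)·z/w.
Substitute w = 18: MRS = z/9. Setting z/9 = 3 gives z = 3·9 = 27.

z = 27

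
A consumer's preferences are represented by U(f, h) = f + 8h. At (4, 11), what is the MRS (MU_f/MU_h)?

MRS = 0.125

MU_f = 1, MU_h = 8, so MRS = 1/8 = 0.125 at every bundle.
At (4, 11): MRS = 0.125.
That is, one extra unit of f is worth 0.125 units of h at the margin.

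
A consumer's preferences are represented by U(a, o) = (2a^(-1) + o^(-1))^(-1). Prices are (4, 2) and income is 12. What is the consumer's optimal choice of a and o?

a* = 2, o* = 2

For CES with ρ = -1, MRS = (2/1)·(o/a)^2.
Tangency: set MRS = p_a/p_o = 4/2 = 2.
So (o/a)^2 = 1; taking the square root, o/a = 1, i.e. o = a.
Substitute into the budget 4·a + 2·o = 12: 6·a = 12, so a* = 2 and o* = 2.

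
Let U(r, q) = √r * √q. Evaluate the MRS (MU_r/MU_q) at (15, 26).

MU_r = 0.5·r^(-0.5)·√q and MU_q = 0.5·√r·q^(-0.5).
MRS = MU_r/MU_q = q/r.
At (15, 26): MRS = 26/15.
So at (15, 26) the consumer would give up 26/15 units of q for one more unit of r.

MRS = 26/15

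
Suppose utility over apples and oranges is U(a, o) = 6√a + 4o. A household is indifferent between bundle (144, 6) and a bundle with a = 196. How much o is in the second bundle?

U(144, 6) = 96.
Set U(196, o) = 96 and solve.
With a = 196: √196 = 14, so 4o = 96 − 6·14 = 12 and o = 3.
Check: U(196, 3) = 96.

o = 3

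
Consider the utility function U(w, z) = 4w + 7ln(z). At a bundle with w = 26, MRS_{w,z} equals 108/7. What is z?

z = 27

MU_w = 4, MU_z = 7/z.
MRS = 4 ÷ (7/z).
MRS depends only on z: (4/7)·z = 108/7 ⇒ z = (108/7)/(4/7) = 27.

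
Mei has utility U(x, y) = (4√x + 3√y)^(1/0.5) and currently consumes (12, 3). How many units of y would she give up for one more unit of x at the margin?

For CES with ρ = 0.5, MRS = (4/3)·√(y/x).
At (12, 3): MRS = 2/3.
That is, one extra unit of x is worth 2/3 units of y at the margin.

MRS = 2/3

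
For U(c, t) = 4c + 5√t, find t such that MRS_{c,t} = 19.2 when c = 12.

t = 144

MU_c = 4, MU_t = 5/(2√t).
MRS = 4 ÷ (5/(2√t)).
MRS depends only on t: 1.6·√t = 19.2 ⇒ √t = 19.2/1.6 = 12 ⇒ t = 144.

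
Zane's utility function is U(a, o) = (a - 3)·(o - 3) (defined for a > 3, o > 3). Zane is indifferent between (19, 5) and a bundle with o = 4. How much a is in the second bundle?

U(19, 5) = 32.
Set U(a, 4) = 32 and solve.
With o = 4: (4 − 3) = 1, so (a − 3) = 32/1 = 32.
So a = 3 + 32 = 35.
Check: U(35, 4) = 32.

a = 35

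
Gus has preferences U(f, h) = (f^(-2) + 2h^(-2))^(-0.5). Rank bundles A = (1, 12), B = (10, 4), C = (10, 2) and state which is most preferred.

Evaluate utility at each bundle:
U(A) = 0.993.
U(B) = 2.722.
U(C) = 1.400.
Highest utility is B, so B ≻ C ≻ A.

Bundle B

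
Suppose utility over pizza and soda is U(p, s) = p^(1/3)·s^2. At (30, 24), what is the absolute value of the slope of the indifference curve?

MRS = 2/15

MU_p = 1/3·p^(-2/3)·s^2 and MU_s = 2·p^(1/3)·s.
MRS = MU_p/MU_s = (1/6)·s/p.
At (30, 24): MRS = 2/15.
That is, one extra unit of p is worth 2/15 units of s at the margin.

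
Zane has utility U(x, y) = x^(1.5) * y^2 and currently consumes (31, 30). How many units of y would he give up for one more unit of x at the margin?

MRS = 45/62

MU_x = 1.5·√x·y^2 and MU_y = 2·x^(1.5)·y.
MRS = MU_x/MU_y = (0.75)·y/x.
At (31, 30): MRS = 45/62.
So at (31, 30) the consumer would give up 45/62 units of y for one more unit of x.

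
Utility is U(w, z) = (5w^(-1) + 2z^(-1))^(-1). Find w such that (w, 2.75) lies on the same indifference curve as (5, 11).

w = 11

U depends on (w, z) only through S = 5w^(-1) + 2z^(-1), so equal utility means equal S. At (5, 11): S = 13/11.
With z = 2.75: 2·2.75^(-1) = 8/11, so 5w^(-1) = 13/11 − 8/11 = 5/11, i.e. w^(-1) = 1/11.
Hence w = 1/(1/11) = 11.
Check: U(11, 2.75) = 0.8462.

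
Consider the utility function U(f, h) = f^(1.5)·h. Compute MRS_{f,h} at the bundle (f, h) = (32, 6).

MRS = 9/32

MU_f = 1.5·√f·h and MU_h = f^(1.5).
MRS = MU_f/MU_h = (1.5)·h/f.
At (32, 6): MRS = 9/32.
The indifference curve has slope −9/32 at this bundle.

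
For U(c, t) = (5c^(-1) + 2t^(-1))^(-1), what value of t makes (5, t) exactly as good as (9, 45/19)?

U depends on (c, t) only through S = 5c^(-1) + 2t^(-1), so equal utility means equal S. At (9, 45/19): S = 1.4.
With c = 5: 5·5^(-1) = 1, so 2t^(-1) = 1.4 − 1 = 0.4, i.e. t^(-1) = 0.2.
Hence t = 1/0.2 = 5.
Check: U(5, 5) = 0.7143.

t = 5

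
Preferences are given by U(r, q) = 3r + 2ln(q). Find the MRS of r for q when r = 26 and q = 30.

MU_r = 3, MU_q = 2/q.
MRS = 3 ÷ (2/q).
At (26, 30): MRS = 45.
The indifference curve has slope −45 at this bundle.

MRS = 45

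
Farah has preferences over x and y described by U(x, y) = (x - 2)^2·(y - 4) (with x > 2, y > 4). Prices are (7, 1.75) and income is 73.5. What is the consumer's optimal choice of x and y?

MU_x = 2·(x−2)·(y−4), MU_y = (x−2)^2.
MRS = (2/1)·(y−4)/(x−2).
Tangency: set MRS = p_x/p_y = 7/1.75 = 4.
So (2/1)·(y − 4)/(x − 2) = 4, i.e. (y − 4) = 2·(x − 2).
Rewrite the budget in excess-of-subsistence terms: 7·(x − 2) + 1.75·(y − 4) = 73.5 − 7·2 − 1.75·4 = 52.5.
Substituting, 10.5·(x − 2) = 52.5, so x − 2 = 5 and x* = 7.
Then y − 4 = 2·5 = 10, so y* = 14.

x* = 7, y* = 14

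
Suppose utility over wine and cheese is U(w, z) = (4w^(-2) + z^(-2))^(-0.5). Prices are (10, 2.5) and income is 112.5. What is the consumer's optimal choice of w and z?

w* = 9, z* = 9

For CES with ρ = -2, MRS = (4/1)·(z/w)^3.
Tangency: set MRS = p_w/p_z = 10/2.5 = 4.
So (z/w)^3 = 1; taking the cube root, z/w = 1, i.e. z = w.
Substitute into the budget 10·w + 2.5·z = 112.5: 12.5·w = 112.5, so w* = 9 and z* = 9.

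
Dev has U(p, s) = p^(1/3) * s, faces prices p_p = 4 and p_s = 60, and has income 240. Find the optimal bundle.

p* = 15, s* = 3

MU_p = 1/3·p^(-2/3)·s and MU_s = p^(1/3).
MRS = MU_p/MU_s = (1/3)·s/p.
Tangency: set MRS = p_p/p_s = 4/60 = 1/15.
So (1/3)·s/p = 1/15, i.e. s = 0.2·p.
Substitute into the budget 4·p + 60·s = 240: 16·p = 240, so p* = 15.
Then s* = 0.2·15 = 3.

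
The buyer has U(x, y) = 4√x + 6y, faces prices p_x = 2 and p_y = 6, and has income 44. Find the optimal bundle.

MU_x = 4/(2√x), MU_y = 6.
MRS = 4/(2√x) ÷ 6.
Tangency: set MRS = p_x/p_y = 2/6 = 1/3.
MRS depends only on x: (1/3)/√x = 1/3 ⇒ √x = (1/3)/(1/3) = 1 ⇒ x* = 1.
From the budget, 6·y = 44 − 2·1 = 42, so y* = 7.

x* = 1, y* = 7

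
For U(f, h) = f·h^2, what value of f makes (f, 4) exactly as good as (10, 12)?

f = 90

U(10, 12) = 1440.
Set U(f, 4) = 1440 and solve.
With h = 4: 4^2 = 16, so f = 1440/16 = 90.
Check: U(90, 4) = 1440.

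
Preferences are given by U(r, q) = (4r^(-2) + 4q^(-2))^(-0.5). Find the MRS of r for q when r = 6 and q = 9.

MRS = 3.375

For CES with ρ = -2, MRS = (q/r)^3.
At (6, 9): MRS = 3.375.
So at (6, 9) the consumer would give up 3.375 units of q for one more unit of r.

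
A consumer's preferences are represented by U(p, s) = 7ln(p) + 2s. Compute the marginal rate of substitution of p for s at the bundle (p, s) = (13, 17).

MRS = 7/26

MU_p = 7/p, MU_s = 2.
MRS = 7/p ÷ 2.
At (13, 17): MRS = 7/26.
So at (13, 17) the consumer would give up 7/26 units of s for one more unit of p.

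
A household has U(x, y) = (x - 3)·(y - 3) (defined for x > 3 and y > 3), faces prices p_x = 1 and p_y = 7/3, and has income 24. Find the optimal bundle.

x* = 10, y* = 6

MU_x = (y−3), MU_y = (x−3).
MRS = (y−3)/(x−3).
Tangency: set MRS = p_x/p_y = 1/(7/3) = 3/7.
So (y − 3)/(x − 3) = 3/7, i.e. (y − 3) = (3/7)·(x − 3).
Rewrite the budget in excess-of-subsistence terms: 1·(x − 3) + (7/3)·(y − 3) = 24 − 1·3 − (7/3)·3 = 14.
Substituting, 2·(x − 3) = 14, so x − 3 = 7 and x* = 10.
Then y − 3 = (3/7)·7 = 3, so y* = 6.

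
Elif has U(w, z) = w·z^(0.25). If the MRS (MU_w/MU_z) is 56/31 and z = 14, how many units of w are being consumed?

w = 31

MU_w = z^(0.25) and MU_z = 0.25·w·z^(-0.75).
MRS = MU_w/MU_z = (4)·z/w.
Substitute z = 14: MRS = 56/w. Setting 56/w = 56/31 gives w = 56/(56/31) = 31.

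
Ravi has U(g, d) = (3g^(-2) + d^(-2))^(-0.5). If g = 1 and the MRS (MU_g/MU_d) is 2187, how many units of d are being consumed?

d = 9

For CES with ρ = -2, MRS = (3/1)·(d/g)^3.
Setting (3/1)·(d/1)^3 = 2187 gives (d/1)^3 = 729, so d/1 = 9 and d = 9.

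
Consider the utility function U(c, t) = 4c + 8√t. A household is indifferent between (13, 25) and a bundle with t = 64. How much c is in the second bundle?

U(13, 25) = 92.
Set U(c, 64) = 92 and solve.
With t = 64: √64 = 8, so 4c = 92 − 8·8 = 28 and c = 7.
Check: U(7, 64) = 92.

c = 7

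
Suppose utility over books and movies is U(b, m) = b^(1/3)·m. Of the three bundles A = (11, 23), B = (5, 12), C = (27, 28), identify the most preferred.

Evaluate utility at each bundle:
U(A) = 51.152.
U(B) = 20.520.
U(C) = 84.000.
Highest utility is C, so C ≻ A ≻ B.

Bundle C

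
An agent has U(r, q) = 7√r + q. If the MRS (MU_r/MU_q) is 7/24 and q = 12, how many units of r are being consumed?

r = 144

MU_r = 7/(2√r), MU_q = 1.
MRS = 7/(2√r) ÷ 1.
MRS depends only on r: 3.5/√r = 7/24 ⇒ √r = 3.5/(7/24) = 12 ⇒ r = 144.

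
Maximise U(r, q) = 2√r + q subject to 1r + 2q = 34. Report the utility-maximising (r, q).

r* = 4, q* = 15

MU_r = 2/(2√r), MU_q = 1.
MRS = 2/(2√r) ÷ 1.
Tangency: set MRS = p_r/p_q = 1/2 = 0.5.
MRS depends only on r: 1/√r = 0.5 ⇒ √r = 1/0.5 = 2 ⇒ r* = 4.
From the budget, 2·q = 34 − 1·4 = 30, so q* = 15.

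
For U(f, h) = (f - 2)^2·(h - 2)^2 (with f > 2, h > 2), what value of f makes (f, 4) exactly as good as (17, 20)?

f = 137

U(17, 20) = 72900.
Set U(f, 4) = 72900 and solve.
With h = 4: (4 − 2)^2 = 4, so (f − 2)^2 = 72900/4 = 18225.
Taking the square root (with f > 2): f − 2 = 135, so f = 137.
Check: U(137, 4) = 72900.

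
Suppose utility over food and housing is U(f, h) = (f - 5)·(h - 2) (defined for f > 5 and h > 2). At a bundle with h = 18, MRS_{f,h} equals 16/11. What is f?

f = 16

MU_f = (h−2), MU_h = (f−5).
MRS = (h−2)/(f−5).
Substitute h = 18: MRS = 16/(f − 5). Setting this equal to 16/11 gives f − 5 = 16/(16/11) = 11, so f = 16.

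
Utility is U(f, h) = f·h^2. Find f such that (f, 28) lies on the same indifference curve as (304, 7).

U(304, 7) = 14896.
Set U(f, 28) = 14896 and solve.
With h = 28: 28^2 = 784, so f = 14896/784 = 19.
Check: U(19, 28) = 14896.

f = 19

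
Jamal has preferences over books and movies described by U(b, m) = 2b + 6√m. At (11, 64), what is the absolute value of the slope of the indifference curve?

MU_b = 2, MU_m = 6/(2√m).
MRS = 2 ÷ (6/(2√m)).
At (11, 64): MRS = 16/3.
The indifference curve has slope −16/3 at this bundle.

MRS = 16/3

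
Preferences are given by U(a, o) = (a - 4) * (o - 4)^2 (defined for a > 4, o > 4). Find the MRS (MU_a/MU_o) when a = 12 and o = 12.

MRS = 0.5

MU_a = (o−4)^2, MU_o = 2·(a−4)·(o−4).
MRS = (1/2)·(o−4)/(a−4).
At (12, 12): MRS = 0.5.
The indifference curve has slope −0.5 at this bundle.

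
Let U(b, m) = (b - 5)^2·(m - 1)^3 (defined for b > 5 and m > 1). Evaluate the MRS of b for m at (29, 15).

MU_b = 2·(b−5)·(m−1)^3, MU_m = 3·(b−5)^2·(m−1)^2.
MRS = (2/3)·(m−1)/(b−5).
At (29, 15): MRS = 7/18.
The indifference curve has slope −7/18 at this bundle.

MRS = 7/18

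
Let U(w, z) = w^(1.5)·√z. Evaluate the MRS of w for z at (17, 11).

MRS = 33/17

MU_w = 1.5·√w·√z and MU_z = 0.5·w^(1.5)·z^(-0.5).
MRS = MU_w/MU_z = (3)·z/w.
At (17, 11): MRS = 33/17.
The indifference curve has slope −33/17 at this bundle.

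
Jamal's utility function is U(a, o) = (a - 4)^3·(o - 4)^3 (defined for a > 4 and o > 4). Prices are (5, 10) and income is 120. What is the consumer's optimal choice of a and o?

a* = 10, o* = 7

MU_a = 3·(a−4)^2·(o−4)^3, MU_o = 3·(a−4)^3·(o−4)^2.
MRS = (o−4)/(a−4).
Tangency: set MRS = p_a/p_o = 5/10 = 0.5.
So (o − 4)/(a − 4) = 0.5, i.e. (o − 4) = 0.5·(a − 4).
Rewrite the budget in excess-of-subsistence terms: 5·(a − 4) + 10·(o − 4) = 120 − 5·4 − 10·4 = 60.
Substituting, 10·(a − 4) = 60, so a − 4 = 6 and a* = 10.
Then o − 4 = 0.5·6 = 3, so o* = 7.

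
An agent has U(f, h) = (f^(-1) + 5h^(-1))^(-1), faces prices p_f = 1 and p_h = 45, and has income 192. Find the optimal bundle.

f* = 12, h* = 4

For CES with ρ = -1, MRS = (1/5)·(h/f)^2.
Tangency: set MRS = p_f/p_h = 1/45.
So (h/f)^2 = 1/9; taking the square root, h/f = 1/3, i.e. h = (1/3)·f.
Substitute into the budget 1·f + 45·h = 192: 16·f = 192, so f* = 12 and h* = (1/3)·12 = 4.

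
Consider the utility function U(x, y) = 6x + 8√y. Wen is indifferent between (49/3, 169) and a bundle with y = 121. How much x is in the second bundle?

x = 19

U(49/3, 169) = 202.
Set U(x, 121) = 202 and solve.
With y = 121: √121 = 11, so 6x = 202 − 8·11 = 114 and x = 19.
Check: U(19, 121) = 202.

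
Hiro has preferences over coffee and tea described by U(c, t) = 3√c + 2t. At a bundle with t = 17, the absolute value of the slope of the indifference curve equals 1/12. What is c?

c = 81

MU_c = 3/(2√c), MU_t = 2.
MRS = 3/(2√c) ÷ 2.
MRS depends only on c: 0.75/√c = 1/12 ⇒ √c = 0.75/(1/12) = 9 ⇒ c = 81.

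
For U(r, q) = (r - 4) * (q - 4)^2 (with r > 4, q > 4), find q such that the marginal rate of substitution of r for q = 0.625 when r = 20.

MU_r = (q−4)^2, MU_q = 2·(r−4)·(q−4).
MRS = (1/2)·(q−4)/(r−4).
Substitute r = 20: MRS = (q − 4)/32. Setting this equal to 0.625 gives q − 4 = 0.625·32 = 20, so q = 24.

q = 24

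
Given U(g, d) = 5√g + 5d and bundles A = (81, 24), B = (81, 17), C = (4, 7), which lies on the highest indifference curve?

Evaluate utility at each bundle:
U(A) = 165.000.
U(B) = 130.000.
U(C) = 45.000.
Highest utility is A, so A ≻ B ≻ C.

Bundle A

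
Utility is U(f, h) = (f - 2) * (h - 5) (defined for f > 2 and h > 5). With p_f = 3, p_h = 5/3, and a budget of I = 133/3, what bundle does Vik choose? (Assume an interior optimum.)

f* = 7, h* = 14

MU_f = (h−5), MU_h = (f−2).
MRS = (h−5)/(f−2).
Tangency: set MRS = p_f/p_h = 3/(5/3) = 1.8.
So (h − 5)/(f − 2) = 1.8, i.e. (h − 5) = 1.8·(f − 2).
Rewrite the budget in excess-of-subsistence terms: 3·(f − 2) + (5/3)·(h − 5) = 133/3 − 3·2 − (5/3)·5 = 30.
Substituting, 6·(f − 2) = 30, so f − 2 = 5 and f* = 7.
Then h − 5 = 1.8·5 = 9, so h* = 14.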